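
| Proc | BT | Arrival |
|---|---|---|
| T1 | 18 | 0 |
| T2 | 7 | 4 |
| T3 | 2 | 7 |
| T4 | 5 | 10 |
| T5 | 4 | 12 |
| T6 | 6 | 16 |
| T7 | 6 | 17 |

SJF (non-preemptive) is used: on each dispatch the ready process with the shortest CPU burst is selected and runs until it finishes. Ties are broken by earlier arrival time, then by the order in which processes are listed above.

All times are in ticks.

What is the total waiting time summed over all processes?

101

Schedule: | T1 0-18 | T3 18-20 | T5 20-24 | T4 24-29 | T6 29-35 | T7 35-41 | T2 41-48 |
Completion: T1=18  T2=48  T3=20  T4=29  T5=24  T6=35  T7=41
Turnaround (C−A): T1=18  T2=44  T3=13  T4=19  T5=12  T6=19  T7=24
Waiting = turnaround − burst: T1=0, T2=37, T3=11, T4=14, T5=8, T6=13, T7=18
Total waiting = 0 + 37 + 11 + 14 + 8 + 13 + 18 = 101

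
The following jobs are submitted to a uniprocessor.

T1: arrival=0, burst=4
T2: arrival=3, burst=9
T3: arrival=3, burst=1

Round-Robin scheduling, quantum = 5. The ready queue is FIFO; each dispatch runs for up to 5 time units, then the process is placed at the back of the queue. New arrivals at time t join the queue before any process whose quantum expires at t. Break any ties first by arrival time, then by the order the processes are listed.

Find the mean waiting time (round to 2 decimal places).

Gantt: | T1 0-4 | T2 4-9 | T3 9-10 | T2 10-14 |
Completion: T1=4  T2=14  T3=10
Waiting times: T1=0, T2=2, T3=6
Average waiting = (0+2+6) / 3 = 8/3 = 2.67

2.67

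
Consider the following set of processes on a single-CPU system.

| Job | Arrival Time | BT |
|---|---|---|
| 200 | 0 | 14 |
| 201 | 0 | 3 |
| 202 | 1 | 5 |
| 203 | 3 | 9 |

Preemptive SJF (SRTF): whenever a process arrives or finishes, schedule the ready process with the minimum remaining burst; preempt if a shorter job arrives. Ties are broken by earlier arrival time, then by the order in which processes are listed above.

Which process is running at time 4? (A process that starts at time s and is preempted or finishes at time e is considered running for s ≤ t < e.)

Gantt: | 201 0-3 | 202 3-8 | 203 8-17 | 200 17-31 |
Completion: 200=31  201=3  202=8  203=17

202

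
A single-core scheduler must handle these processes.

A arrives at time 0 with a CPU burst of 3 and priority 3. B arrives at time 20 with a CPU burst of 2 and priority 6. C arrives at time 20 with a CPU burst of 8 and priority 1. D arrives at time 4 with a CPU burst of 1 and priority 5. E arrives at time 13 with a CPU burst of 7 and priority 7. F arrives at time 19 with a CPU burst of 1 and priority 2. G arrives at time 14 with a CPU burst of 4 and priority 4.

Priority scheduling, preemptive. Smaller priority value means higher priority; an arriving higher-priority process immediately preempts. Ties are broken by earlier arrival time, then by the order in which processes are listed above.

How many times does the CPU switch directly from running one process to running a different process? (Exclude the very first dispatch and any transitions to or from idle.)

6

Timeline: | A 0-3 | idle 3-4 | D 4-5 | idle 5-13 | E 13-14 | G 14-18 | E 18-19 | F 19-20 | C 20-28 | B 28-30 | E 30-35 |
Completion: A=3  B=30  C=28  D=5  E=35  F=20  G=18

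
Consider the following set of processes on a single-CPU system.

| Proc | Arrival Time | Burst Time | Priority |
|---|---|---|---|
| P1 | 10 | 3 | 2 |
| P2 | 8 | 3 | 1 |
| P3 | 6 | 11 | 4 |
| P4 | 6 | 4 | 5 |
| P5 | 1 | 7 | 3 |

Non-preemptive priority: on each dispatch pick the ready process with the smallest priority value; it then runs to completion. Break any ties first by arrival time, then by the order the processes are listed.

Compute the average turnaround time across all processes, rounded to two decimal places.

Schedule: | idle 0-1 | P5 1-8 | P2 8-11 | P1 11-14 | P3 14-25 | P4 25-29 |
Completion: P1=14  P2=11  P3=25  P4=29  P5=8
Turnaround times: P1=4, P2=3, P3=19, P4=23, P5=7
Average turnaround = (4+3+19+23+7) / 5 = 56/5 = 11.20

11.20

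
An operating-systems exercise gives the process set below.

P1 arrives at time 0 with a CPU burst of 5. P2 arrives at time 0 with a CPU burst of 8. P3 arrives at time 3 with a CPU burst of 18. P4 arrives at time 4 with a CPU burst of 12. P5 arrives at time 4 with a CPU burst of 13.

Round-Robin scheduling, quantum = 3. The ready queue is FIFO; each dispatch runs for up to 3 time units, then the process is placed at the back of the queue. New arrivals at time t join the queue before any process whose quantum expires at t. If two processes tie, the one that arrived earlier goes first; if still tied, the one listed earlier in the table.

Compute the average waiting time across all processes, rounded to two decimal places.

26.00

Gantt: | P1 0-3 | P2 3-6 | P3 6-9 | P1 9-11 | P4 11-14 | P5 14-17 | P2 17-20 | P3 20-23 | P4 23-26 | P5 26-29 | P2 29-31 | P3 31-34 | P4 34-37 | P5 37-40 | P3 40-43 | P4 43-46 | P5 46-49 | P3 49-52 | P5 52-53 | P3 53-56 |
Completion: P1=11  P2=31  P3=56  P4=46  P5=53
Turnaround (C−A): P1=11  P2=31  P3=53  P4=42  P5=49
Waiting times: P1=6, P2=23, P3=35, P4=30, P5=36
Average waiting = (6+23+35+30+36) / 5 = 130/5 = 26.00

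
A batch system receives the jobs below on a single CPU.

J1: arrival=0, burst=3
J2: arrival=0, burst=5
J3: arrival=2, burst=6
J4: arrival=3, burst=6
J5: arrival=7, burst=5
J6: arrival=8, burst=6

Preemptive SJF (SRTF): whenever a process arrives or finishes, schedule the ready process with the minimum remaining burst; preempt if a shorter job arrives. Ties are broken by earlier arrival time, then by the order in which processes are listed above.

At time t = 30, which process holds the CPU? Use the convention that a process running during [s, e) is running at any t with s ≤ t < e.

J6

Timeline: | J1 0-3 | J2 3-8 | J5 8-13 | J3 13-19 | J4 19-25 | J6 25-31 |
Completion: J1=3  J2=8  J3=19  J4=25  J5=13  J6=31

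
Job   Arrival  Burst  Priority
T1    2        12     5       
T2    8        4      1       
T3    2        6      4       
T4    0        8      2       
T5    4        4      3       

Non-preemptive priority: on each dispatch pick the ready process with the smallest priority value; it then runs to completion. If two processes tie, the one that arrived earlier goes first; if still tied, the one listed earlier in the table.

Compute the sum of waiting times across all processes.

42

Schedule: | T4 0-8 | T2 8-12 | T5 12-16 | T3 16-22 | T1 22-34 |
Completion: T1=34  T2=12  T3=22  T4=8  T5=16
Waiting = turnaround − burst: T1=20, T2=0, T3=14, T4=0, T5=8
Total waiting = 20 + 0 + 14 + 0 + 8 = 42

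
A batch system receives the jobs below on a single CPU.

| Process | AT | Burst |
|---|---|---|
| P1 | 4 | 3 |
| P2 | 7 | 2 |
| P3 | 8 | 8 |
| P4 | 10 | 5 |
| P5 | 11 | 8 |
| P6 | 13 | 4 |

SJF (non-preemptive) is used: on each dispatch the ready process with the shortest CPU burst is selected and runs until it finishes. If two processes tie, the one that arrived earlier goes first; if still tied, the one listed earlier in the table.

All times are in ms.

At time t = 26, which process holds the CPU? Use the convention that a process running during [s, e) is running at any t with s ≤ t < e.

P5

Gantt: | idle 0-4 | P1 4-7 | P2 7-9 | P3 9-17 | P6 17-21 | P4 21-26 | P5 26-34 |
Completion: P1=7  P2=9  P3=17  P4=26  P5=34  P6=21
Turnaround (C−A): P1=3  P2=2  P3=9  P4=16  P5=23  P6=8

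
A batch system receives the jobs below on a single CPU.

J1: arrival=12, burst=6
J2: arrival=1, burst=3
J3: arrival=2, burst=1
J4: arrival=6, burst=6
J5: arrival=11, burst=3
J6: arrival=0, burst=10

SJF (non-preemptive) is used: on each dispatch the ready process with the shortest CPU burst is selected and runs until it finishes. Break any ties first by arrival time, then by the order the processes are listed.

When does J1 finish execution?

29

Gantt: | J6 0-10 | J3 10-11 | J2 11-14 | J5 14-17 | J4 17-23 | J1 23-29 |
Completion: J1=29  J2=14  J3=11  J4=23  J5=17  J6=10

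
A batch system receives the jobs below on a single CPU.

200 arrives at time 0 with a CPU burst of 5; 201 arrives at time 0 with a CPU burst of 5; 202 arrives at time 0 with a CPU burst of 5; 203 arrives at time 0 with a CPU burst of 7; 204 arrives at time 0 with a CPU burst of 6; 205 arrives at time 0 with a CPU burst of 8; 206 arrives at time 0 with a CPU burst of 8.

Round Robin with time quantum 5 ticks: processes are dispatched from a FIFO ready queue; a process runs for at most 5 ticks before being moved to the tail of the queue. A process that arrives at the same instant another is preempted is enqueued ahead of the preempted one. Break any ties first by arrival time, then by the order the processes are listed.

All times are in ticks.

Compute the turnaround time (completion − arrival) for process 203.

37

Timeline: | 200 0-5 | 201 5-10 | 202 10-15 | 203 15-20 | 204 20-25 | 205 25-30 | 206 30-35 | 203 35-37 | 204 37-38 | 205 38-41 | 206 41-44 |
Completion: 200=5  201=10  202=15  203=37  204=38  205=41  206=44
Turnaround (C−A): 200=5  201=10  202=15  203=37  204=38  205=41  206=44
Turnaround(203) = completion − arrival = 37 − 0 = 37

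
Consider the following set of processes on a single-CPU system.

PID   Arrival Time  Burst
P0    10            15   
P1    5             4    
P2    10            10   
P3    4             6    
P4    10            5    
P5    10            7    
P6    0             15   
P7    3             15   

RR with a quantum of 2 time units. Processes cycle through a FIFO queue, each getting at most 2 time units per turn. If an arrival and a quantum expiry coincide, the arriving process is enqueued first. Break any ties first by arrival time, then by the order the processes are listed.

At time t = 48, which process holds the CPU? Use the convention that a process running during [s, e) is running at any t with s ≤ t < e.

Schedule: | P6 0-4 | P7 4-6 | P3 6-8 | P6 8-10 | P1 10-12 | P7 12-14 | P3 14-16 | P0 16-18 | P2 18-20 | P4 20-22 | P5 22-24 | P6 24-26 | P1 26-28 | P7 28-30 | P3 30-32 | P0 32-34 | P2 34-36 | P4 36-38 | P5 38-40 | P6 40-42 | P7 42-44 | P0 44-46 | P2 46-48 | P4 48-49 | P5 49-51 | P6 51-53 | P7 53-55 | P0 55-57 | P2 57-59 | P5 59-60 | P6 60-62 | P7 62-64 | P0 64-66 | P2 66-68 | P6 68-69 | P7 69-71 | P0 71-73 | P7 73-74 | P0 74-77 |
Completion: P0=77  P1=28  P2=68  P3=32  P4=49  P5=60  P6=69  P7=74

P4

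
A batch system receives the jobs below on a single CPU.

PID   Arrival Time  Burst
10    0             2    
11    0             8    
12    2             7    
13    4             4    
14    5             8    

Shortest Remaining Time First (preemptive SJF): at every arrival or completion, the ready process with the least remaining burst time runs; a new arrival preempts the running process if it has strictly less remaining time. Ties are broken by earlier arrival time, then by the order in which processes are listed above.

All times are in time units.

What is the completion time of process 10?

2

Gantt: | 10 0-2 | 12 2-4 | 13 4-8 | 12 8-13 | 11 13-21 | 14 21-29 |
Completion: 10=2  11=21  12=13  13=8  14=29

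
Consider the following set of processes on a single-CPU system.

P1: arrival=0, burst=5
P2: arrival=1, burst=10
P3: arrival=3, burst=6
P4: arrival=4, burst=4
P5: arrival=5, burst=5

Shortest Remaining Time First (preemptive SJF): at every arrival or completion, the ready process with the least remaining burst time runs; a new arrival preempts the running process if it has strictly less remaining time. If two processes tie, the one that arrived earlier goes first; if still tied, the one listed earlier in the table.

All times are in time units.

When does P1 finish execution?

5

Schedule: | P1 0-5 | P4 5-9 | P5 9-14 | P3 14-20 | P2 20-30 |
Completion: P1=5  P2=30  P3=20  P4=9  P5=14
Turnaround (C−A): P1=5  P2=29  P3=17  P4=5  P5=9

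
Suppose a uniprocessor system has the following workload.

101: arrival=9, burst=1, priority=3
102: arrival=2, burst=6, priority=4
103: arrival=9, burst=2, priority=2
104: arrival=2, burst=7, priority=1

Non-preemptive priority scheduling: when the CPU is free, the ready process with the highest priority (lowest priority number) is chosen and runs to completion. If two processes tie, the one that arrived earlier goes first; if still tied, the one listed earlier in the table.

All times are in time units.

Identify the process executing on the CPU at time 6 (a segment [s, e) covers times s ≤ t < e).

Schedule: | idle 0-2 | 104 2-9 | 103 9-11 | 101 11-12 | 102 12-18 |
Completion: 101=12  102=18  103=11  104=9

104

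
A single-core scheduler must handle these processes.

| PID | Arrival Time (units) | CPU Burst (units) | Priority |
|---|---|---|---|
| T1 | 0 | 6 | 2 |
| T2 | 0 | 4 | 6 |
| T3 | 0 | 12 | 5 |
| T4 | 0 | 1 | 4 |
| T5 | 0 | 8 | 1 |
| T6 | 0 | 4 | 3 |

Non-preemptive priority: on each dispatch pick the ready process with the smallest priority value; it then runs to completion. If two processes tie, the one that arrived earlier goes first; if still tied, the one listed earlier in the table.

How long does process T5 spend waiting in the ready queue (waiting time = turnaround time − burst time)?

Gantt: | T5 0-8 | T1 8-14 | T6 14-18 | T4 18-19 | T3 19-31 | T2 31-35 |
Completion: T1=14  T2=35  T3=31  T4=19  T5=8  T6=18
Waiting(T5) = turnaround − burst = 8 − 8 = 0

0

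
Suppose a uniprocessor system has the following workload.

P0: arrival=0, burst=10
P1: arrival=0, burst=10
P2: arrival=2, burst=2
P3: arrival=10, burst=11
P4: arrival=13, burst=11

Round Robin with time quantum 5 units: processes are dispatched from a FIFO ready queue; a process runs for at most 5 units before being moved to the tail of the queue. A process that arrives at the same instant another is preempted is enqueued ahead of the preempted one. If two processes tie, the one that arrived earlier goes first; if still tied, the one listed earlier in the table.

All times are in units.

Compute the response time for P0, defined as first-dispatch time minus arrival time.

0

Schedule: | P0 0-5 | P1 5-10 | P2 10-12 | P0 12-17 | P3 17-22 | P1 22-27 | P4 27-32 | P3 32-37 | P4 37-42 | P3 42-43 | P4 43-44 |
Completion: P0=17  P1=27  P2=12  P3=43  P4=44
Turnaround (C−A): P0=17  P1=27  P2=10  P3=33  P4=31
Response(P0) = first start − arrival = 0 − 0 = 0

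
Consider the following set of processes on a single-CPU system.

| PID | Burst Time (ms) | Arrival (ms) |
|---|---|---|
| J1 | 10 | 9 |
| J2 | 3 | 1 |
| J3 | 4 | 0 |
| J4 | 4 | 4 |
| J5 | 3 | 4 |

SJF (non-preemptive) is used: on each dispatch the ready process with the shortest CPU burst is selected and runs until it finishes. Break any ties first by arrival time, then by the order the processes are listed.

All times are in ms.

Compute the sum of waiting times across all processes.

17

Timeline: | J3 0-4 | J2 4-7 | J5 7-10 | J4 10-14 | J1 14-24 |
Completion: J1=24  J2=7  J3=4  J4=14  J5=10
Turnaround (C−A): J1=15  J2=6  J3=4  J4=10  J5=6
Waiting = turnaround − burst: J1=5, J2=3, J3=0, J4=6, J5=3
Total waiting = 5 + 3 + 0 + 6 + 3 = 17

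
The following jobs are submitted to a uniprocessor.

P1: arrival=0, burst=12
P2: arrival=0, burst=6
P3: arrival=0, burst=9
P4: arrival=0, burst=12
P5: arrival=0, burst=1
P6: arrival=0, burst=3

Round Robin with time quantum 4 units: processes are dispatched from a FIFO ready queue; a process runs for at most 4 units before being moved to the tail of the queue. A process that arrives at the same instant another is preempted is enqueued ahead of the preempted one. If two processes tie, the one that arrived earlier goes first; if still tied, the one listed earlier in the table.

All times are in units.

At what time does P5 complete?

17

Gantt: | P1 0-4 | P2 4-8 | P3 8-12 | P4 12-16 | P5 16-17 | P6 17-20 | P1 20-24 | P2 24-26 | P3 26-30 | P4 30-34 | P1 34-38 | P3 38-39 | P4 39-43 |
Completion: P1=38  P2=26  P3=39  P4=43  P5=17  P6=20
Turnaround (C−A): P1=38  P2=26  P3=39  P4=43  P5=17  P6=20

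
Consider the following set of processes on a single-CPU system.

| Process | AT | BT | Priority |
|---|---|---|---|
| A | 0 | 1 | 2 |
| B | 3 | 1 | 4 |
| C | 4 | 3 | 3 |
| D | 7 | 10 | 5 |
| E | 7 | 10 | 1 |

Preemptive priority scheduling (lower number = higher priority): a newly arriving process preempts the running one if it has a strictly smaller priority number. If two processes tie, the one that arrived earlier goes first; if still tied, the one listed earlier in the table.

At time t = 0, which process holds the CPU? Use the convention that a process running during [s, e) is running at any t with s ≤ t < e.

A

Gantt: | A 0-1 | idle 1-3 | B 3-4 | C 4-7 | E 7-17 | D 17-27 |
Completion: A=1  B=4  C=7  D=27  E=17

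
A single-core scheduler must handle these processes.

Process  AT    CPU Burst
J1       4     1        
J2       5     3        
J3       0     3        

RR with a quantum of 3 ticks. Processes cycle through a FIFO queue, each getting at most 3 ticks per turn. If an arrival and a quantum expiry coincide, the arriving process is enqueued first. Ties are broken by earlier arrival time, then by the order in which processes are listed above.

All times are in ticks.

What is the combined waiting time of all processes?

0

Timeline: | J3 0-3 | idle 3-4 | J1 4-5 | J2 5-8 |
Completion: J1=5  J2=8  J3=3
Waiting = turnaround − burst: J1=0, J2=0, J3=0
Total waiting = 0 + 0 + 0 = 0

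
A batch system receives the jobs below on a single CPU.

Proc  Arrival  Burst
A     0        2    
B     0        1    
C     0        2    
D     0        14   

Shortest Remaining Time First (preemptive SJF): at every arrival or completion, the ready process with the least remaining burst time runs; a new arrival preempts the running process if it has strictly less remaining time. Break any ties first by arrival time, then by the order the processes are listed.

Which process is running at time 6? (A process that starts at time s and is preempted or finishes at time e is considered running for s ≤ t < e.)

D

Timeline: | B 0-1 | A 1-3 | C 3-5 | D 5-19 |
Completion: A=3  B=1  C=5  D=19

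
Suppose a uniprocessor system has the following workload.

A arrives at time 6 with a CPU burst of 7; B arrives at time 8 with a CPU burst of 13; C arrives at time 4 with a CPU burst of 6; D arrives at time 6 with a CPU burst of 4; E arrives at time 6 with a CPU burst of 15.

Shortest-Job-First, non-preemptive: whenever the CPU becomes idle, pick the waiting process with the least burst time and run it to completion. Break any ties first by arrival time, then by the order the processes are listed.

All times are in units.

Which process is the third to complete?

A

Gantt: | idle 0-4 | C 4-10 | D 10-14 | A 14-21 | B 21-34 | E 34-49 |
Completion: A=21  B=34  C=10  D=14  E=49
Turnaround (C−A): A=15  B=26  C=6  D=8  E=43
Finish order: C → D → A → B → E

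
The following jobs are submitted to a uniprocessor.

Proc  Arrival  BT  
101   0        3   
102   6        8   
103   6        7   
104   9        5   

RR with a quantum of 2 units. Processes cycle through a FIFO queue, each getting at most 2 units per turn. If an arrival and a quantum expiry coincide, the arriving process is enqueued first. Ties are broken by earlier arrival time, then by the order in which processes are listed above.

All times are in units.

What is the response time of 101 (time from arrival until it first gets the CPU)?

Timeline: | 101 0-3 | idle 3-6 | 102 6-8 | 103 8-10 | 102 10-12 | 104 12-14 | 103 14-16 | 102 16-18 | 104 18-20 | 103 20-22 | 102 22-24 | 104 24-25 | 103 25-26 |
Completion: 101=3  102=24  103=26  104=25
Turnaround (C−A): 101=3  102=18  103=20  104=16
Response(101) = first start − arrival = 0 − 0 = 0

0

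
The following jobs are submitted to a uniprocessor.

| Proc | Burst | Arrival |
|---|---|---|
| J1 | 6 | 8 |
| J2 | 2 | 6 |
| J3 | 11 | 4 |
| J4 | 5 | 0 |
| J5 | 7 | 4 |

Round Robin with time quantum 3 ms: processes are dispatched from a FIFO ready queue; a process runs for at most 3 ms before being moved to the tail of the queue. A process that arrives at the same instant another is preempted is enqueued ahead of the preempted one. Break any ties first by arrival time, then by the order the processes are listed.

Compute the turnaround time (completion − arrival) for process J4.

Gantt: | J4 0-5 | J3 5-8 | J5 8-11 | J2 11-13 | J1 13-16 | J3 16-19 | J5 19-22 | J1 22-25 | J3 25-28 | J5 28-29 | J3 29-31 |
Completion: J1=25  J2=13  J3=31  J4=5  J5=29
Turnaround(J4) = completion − arrival = 5 − 0 = 5

5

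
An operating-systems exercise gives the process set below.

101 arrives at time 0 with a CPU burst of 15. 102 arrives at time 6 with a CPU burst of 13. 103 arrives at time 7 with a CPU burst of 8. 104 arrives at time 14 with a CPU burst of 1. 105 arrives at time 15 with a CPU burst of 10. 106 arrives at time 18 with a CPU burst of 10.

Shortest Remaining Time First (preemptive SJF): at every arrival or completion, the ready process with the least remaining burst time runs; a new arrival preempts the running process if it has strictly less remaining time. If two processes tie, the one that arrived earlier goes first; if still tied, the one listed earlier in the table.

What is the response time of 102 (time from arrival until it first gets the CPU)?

38

Gantt: | 101 0-15 | 104 15-16 | 103 16-24 | 105 24-34 | 106 34-44 | 102 44-57 |
Completion: 101=15  102=57  103=24  104=16  105=34  106=44
Turnaround (C−A): 101=15  102=51  103=17  104=2  105=19  106=26
Response(102) = first start − arrival = 44 − 6 = 38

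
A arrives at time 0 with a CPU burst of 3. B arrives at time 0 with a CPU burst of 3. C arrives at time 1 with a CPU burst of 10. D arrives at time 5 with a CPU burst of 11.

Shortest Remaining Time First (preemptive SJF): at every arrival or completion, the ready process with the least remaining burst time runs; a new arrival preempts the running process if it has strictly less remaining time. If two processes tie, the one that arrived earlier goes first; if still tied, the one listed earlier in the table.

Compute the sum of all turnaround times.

Gantt: | A 0-3 | B 3-6 | C 6-16 | D 16-27 |
Completion: A=3  B=6  C=16  D=27
Turnaround (C−A): A=3  B=6  C=15  D=22
Turnaround = completion − arrival: A=3, B=6, C=15, D=22
Total turnaround = 3 + 6 + 15 + 22 = 46

46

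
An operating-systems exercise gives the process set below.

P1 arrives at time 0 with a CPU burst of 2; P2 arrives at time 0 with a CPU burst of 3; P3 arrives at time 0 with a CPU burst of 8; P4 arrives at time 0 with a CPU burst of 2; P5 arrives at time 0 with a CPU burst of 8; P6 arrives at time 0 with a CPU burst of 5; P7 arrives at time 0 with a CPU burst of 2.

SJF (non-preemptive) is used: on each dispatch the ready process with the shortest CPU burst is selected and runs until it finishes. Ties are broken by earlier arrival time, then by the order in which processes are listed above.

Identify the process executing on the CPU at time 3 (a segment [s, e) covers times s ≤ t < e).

P4

Timeline: | P1 0-2 | P4 2-4 | P7 4-6 | P2 6-9 | P6 9-14 | P3 14-22 | P5 22-30 |
Completion: P1=2  P2=9  P3=22  P4=4  P5=30  P6=14  P7=6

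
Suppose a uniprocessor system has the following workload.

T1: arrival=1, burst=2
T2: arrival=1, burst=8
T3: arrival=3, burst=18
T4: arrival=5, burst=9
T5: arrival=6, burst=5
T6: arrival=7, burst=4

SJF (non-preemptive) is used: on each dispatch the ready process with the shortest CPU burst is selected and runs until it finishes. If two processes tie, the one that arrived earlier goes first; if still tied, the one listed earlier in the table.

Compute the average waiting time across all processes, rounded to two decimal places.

9.33

Schedule: | idle 0-1 | T1 1-3 | T2 3-11 | T6 11-15 | T5 15-20 | T4 20-29 | T3 29-47 |
Completion: T1=3  T2=11  T3=47  T4=29  T5=20  T6=15
Waiting times: T1=0, T2=2, T3=26, T4=15, T5=9, T6=4
Average waiting = (0+2+26+15+9+4) / 6 = 56/6 = 9.33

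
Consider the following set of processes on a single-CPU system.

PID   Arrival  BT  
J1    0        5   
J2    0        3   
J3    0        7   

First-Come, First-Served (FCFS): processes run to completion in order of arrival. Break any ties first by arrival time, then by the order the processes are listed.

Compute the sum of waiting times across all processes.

Gantt: | J1 0-5 | J2 5-8 | J3 8-15 |
Completion: J1=5  J2=8  J3=15
Waiting = turnaround − burst: J1=0, J2=5, J3=8
Total waiting = 0 + 5 + 8 = 13

13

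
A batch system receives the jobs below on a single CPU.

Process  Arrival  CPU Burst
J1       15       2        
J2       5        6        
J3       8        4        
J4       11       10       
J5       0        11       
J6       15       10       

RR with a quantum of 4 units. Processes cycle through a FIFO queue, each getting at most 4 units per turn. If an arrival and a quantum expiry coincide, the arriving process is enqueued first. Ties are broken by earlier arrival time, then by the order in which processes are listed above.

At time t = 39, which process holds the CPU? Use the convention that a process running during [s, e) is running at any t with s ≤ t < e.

Gantt: | J5 0-8 | J2 8-12 | J3 12-16 | J5 16-19 | J4 19-23 | J2 23-25 | J1 25-27 | J6 27-31 | J4 31-35 | J6 35-39 | J4 39-41 | J6 41-43 |
Completion: J1=27  J2=25  J3=16  J4=41  J5=19  J6=43
Turnaround (C−A): J1=12  J2=20  J3=8  J4=30  J5=19  J6=28

J4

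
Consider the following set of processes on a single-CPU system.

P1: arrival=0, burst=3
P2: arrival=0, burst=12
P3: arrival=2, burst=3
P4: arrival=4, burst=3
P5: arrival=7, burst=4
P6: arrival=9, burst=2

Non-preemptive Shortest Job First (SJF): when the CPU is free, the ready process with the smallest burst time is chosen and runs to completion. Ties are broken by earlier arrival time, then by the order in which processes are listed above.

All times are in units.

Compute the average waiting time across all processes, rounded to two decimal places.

Schedule: | P1 0-3 | P3 3-6 | P4 6-9 | P6 9-11 | P5 11-15 | P2 15-27 |
Completion: P1=3  P2=27  P3=6  P4=9  P5=15  P6=11
Turnaround (C−A): P1=3  P2=27  P3=4  P4=5  P5=8  P6=2
Waiting times: P1=0, P2=15, P3=1, P4=2, P5=4, P6=0
Average waiting = (0+15+1+2+4+0) / 6 = 22/6 = 3.67

3.67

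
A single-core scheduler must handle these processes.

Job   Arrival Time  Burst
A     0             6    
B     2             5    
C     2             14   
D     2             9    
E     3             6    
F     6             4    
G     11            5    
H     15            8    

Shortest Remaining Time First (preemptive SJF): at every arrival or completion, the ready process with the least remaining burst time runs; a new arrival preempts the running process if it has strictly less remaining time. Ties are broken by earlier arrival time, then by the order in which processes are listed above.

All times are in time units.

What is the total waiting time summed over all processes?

113

Schedule: | A 0-6 | F 6-10 | B 10-15 | G 15-20 | E 20-26 | H 26-34 | D 34-43 | C 43-57 |
Completion: A=6  B=15  C=57  D=43  E=26  F=10  G=20  H=34
Turnaround (C−A): A=6  B=13  C=55  D=41  E=23  F=4  G=9  H=19
Waiting = turnaround − burst: A=0, B=8, C=41, D=32, E=17, F=0, G=4, H=11
Total waiting = 0 + 8 + 41 + 32 + 17 + 0 + 4 + 11 = 113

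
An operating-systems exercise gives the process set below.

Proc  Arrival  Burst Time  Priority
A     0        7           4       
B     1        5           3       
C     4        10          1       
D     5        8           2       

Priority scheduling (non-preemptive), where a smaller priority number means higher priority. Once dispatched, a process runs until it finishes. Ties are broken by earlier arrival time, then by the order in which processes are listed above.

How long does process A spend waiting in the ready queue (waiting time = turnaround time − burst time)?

0

Schedule: | A 0-7 | C 7-17 | D 17-25 | B 25-30 |
Completion: A=7  B=30  C=17  D=25
Waiting(A) = turnaround − burst = 7 − 7 = 0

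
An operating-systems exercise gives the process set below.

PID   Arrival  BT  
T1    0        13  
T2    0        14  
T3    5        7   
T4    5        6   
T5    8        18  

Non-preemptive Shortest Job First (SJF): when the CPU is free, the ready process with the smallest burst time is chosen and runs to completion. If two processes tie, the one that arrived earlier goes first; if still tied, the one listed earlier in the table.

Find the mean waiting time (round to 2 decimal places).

16.00

Timeline: | T1 0-13 | T4 13-19 | T3 19-26 | T2 26-40 | T5 40-58 |
Completion: T1=13  T2=40  T3=26  T4=19  T5=58
Waiting times: T1=0, T2=26, T3=14, T4=8, T5=32
Average waiting = (0+26+14+8+32) / 5 = 80/5 = 16.00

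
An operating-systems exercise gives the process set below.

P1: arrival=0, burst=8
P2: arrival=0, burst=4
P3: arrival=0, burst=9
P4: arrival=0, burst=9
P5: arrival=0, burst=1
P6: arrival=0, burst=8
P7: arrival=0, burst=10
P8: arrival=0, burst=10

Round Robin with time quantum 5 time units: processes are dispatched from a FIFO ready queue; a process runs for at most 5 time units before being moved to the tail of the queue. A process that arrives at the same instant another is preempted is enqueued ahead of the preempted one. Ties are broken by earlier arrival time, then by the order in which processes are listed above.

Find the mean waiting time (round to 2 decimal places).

32.25

Gantt: | P1 0-5 | P2 5-9 | P3 9-14 | P4 14-19 | P5 19-20 | P6 20-25 | P7 25-30 | P8 30-35 | P1 35-38 | P3 38-42 | P4 42-46 | P6 46-49 | P7 49-54 | P8 54-59 |
Completion: P1=38  P2=9  P3=42  P4=46  P5=20  P6=49  P7=54  P8=59
Waiting times: P1=30, P2=5, P3=33, P4=37, P5=19, P6=41, P7=44, P8=49
Average waiting = (30+5+33+37+19+41+44+49) / 8 = 258/8 = 32.25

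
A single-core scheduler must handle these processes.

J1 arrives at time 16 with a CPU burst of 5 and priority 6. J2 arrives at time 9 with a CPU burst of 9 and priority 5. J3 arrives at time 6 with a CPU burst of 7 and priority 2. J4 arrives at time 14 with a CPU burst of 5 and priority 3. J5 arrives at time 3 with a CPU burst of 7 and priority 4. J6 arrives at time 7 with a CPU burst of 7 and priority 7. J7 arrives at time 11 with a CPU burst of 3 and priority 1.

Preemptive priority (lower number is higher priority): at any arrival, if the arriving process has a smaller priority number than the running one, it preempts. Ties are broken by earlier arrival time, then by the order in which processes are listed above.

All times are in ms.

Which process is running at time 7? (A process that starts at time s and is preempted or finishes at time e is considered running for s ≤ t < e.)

Gantt: | idle 0-3 | J5 3-6 | J3 6-11 | J7 11-14 | J3 14-16 | J4 16-21 | J5 21-25 | J2 25-34 | J1 34-39 | J6 39-46 |
Completion: J1=39  J2=34  J3=16  J4=21  J5=25  J6=46  J7=14
Turnaround (C−A): J1=23  J2=25  J3=10  J4=7  J5=22  J6=39  J7=3

J3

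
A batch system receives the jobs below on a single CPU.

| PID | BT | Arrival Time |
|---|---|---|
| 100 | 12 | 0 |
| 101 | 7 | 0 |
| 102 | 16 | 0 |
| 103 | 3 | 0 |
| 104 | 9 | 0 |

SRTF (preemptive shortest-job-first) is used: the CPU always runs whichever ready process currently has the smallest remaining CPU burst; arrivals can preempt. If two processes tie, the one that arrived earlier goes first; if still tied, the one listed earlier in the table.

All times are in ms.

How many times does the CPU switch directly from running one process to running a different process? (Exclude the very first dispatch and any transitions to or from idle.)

4

Timeline: | 103 0-3 | 101 3-10 | 104 10-19 | 100 19-31 | 102 31-47 |
Completion: 100=31  101=10  102=47  103=3  104=19
Turnaround (C−A): 100=31  101=10  102=47  103=3  104=19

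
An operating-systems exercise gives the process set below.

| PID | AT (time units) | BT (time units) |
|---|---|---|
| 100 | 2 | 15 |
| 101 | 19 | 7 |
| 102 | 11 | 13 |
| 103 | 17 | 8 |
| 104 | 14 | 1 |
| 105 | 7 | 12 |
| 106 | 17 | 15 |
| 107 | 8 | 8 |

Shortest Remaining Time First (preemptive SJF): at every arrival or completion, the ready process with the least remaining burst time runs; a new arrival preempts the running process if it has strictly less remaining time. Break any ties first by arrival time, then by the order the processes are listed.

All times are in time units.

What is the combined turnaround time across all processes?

Timeline: | idle 0-2 | 100 2-8 | 107 8-14 | 104 14-15 | 107 15-17 | 103 17-25 | 101 25-32 | 100 32-41 | 105 41-53 | 102 53-66 | 106 66-81 |
Completion: 100=41  101=32  102=66  103=25  104=15  105=53  106=81  107=17
Turnaround (C−A): 100=39  101=13  102=55  103=8  104=1  105=46  106=64  107=9
Turnaround = completion − arrival: 100=39, 101=13, 102=55, 103=8, 104=1, 105=46, 106=64, 107=9
Total turnaround = 39 + 13 + 55 + 8 + 1 + 46 + 64 + 9 = 235

235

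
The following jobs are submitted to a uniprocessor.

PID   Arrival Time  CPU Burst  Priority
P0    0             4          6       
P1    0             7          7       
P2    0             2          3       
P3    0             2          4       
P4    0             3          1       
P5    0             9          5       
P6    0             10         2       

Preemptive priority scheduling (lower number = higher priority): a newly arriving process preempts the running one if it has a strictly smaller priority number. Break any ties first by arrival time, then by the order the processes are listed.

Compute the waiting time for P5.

17

Schedule: | P4 0-3 | P6 3-13 | P2 13-15 | P3 15-17 | P5 17-26 | P0 26-30 | P1 30-37 |
Completion: P0=30  P1=37  P2=15  P3=17  P4=3  P5=26  P6=13
Waiting(P5) = turnaround − burst = 26 − 9 = 17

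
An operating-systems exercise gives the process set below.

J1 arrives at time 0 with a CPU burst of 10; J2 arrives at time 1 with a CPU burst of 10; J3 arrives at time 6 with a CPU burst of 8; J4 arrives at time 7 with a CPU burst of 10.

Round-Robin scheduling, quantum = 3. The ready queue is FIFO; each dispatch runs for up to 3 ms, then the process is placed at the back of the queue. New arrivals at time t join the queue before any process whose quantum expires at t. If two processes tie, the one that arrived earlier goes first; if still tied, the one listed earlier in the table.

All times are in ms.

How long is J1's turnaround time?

31

Gantt: | J1 0-3 | J2 3-6 | J1 6-9 | J3 9-12 | J2 12-15 | J4 15-18 | J1 18-21 | J3 21-24 | J2 24-27 | J4 27-30 | J1 30-31 | J3 31-33 | J2 33-34 | J4 34-38 |
Completion: J1=31  J2=34  J3=33  J4=38
Turnaround (C−A): J1=31  J2=33  J3=27  J4=31
Turnaround(J1) = completion − arrival = 31 − 0 = 31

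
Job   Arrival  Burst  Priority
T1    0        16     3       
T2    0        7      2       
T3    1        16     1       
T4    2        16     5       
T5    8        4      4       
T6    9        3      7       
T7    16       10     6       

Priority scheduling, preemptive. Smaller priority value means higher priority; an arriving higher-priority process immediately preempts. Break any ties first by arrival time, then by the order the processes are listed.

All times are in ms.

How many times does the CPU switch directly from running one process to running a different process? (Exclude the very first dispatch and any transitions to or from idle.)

7

Gantt: | T2 0-1 | T3 1-17 | T2 17-23 | T1 23-39 | T5 39-43 | T4 43-59 | T7 59-69 | T6 69-72 |
Completion: T1=39  T2=23  T3=17  T4=59  T5=43  T6=72  T7=69
Turnaround (C−A): T1=39  T2=23  T3=16  T4=57  T5=35  T6=63  T7=53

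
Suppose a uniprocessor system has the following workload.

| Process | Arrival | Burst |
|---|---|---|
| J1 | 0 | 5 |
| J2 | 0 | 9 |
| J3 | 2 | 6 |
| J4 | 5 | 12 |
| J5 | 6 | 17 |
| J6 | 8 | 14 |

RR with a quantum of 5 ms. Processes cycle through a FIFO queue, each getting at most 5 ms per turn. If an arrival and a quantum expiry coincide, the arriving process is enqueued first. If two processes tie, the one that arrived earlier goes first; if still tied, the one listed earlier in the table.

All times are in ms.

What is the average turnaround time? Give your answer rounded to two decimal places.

Schedule: | J1 0-5 | J2 5-10 | J3 10-15 | J4 15-20 | J5 20-25 | J6 25-30 | J2 30-34 | J3 34-35 | J4 35-40 | J5 40-45 | J6 45-50 | J4 50-52 | J5 52-57 | J6 57-61 | J5 61-63 |
Completion: J1=5  J2=34  J3=35  J4=52  J5=63  J6=61
Turnaround times: J1=5, J2=34, J3=33, J4=47, J5=57, J6=53
Average turnaround = (5+34+33+47+57+53) / 6 = 229/6 = 38.17

38.17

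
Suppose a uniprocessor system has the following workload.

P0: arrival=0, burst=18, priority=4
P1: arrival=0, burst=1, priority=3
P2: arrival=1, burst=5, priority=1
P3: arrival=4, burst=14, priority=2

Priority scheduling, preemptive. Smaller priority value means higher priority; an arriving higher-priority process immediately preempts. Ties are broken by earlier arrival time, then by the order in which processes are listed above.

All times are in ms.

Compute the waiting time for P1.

0

Schedule: | P1 0-1 | P2 1-6 | P3 6-20 | P0 20-38 |
Completion: P0=38  P1=1  P2=6  P3=20
Turnaround (C−A): P0=38  P1=1  P2=5  P3=16
Waiting(P1) = turnaround − burst = 1 − 1 = 0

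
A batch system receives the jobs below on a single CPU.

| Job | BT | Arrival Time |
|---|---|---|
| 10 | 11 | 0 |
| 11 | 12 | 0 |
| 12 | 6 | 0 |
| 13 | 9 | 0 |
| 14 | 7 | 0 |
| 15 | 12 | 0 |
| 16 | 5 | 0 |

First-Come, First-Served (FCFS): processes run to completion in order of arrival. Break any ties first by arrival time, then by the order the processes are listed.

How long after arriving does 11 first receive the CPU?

11

Gantt: | 10 0-11 | 11 11-23 | 12 23-29 | 13 29-38 | 14 38-45 | 15 45-57 | 16 57-62 |
Completion: 10=11  11=23  12=29  13=38  14=45  15=57  16=62
Turnaround (C−A): 10=11  11=23  12=29  13=38  14=45  15=57  16=62
Response(11) = first start − arrival = 11 − 0 = 11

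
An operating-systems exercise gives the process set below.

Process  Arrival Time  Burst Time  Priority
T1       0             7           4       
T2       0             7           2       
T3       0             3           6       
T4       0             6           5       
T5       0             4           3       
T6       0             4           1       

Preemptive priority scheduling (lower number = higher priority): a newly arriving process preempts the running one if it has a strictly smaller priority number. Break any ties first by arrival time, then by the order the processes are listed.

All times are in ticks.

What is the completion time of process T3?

31

Timeline: | T6 0-4 | T2 4-11 | T5 11-15 | T1 15-22 | T4 22-28 | T3 28-31 |
Completion: T1=22  T2=11  T3=31  T4=28  T5=15  T6=4
Turnaround (C−A): T1=22  T2=11  T3=31  T4=28  T5=15  T6=4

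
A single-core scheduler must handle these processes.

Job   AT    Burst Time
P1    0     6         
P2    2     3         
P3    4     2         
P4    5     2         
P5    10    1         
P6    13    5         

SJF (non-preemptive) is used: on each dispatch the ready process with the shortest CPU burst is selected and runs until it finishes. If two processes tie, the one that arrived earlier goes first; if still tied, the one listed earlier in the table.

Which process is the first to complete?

P1

Timeline: | P1 0-6 | P3 6-8 | P4 8-10 | P5 10-11 | P2 11-14 | P6 14-19 |
Completion: P1=6  P2=14  P3=8  P4=10  P5=11  P6=19
Finish order: P1 → P3 → P4 → P5 → P2 → P6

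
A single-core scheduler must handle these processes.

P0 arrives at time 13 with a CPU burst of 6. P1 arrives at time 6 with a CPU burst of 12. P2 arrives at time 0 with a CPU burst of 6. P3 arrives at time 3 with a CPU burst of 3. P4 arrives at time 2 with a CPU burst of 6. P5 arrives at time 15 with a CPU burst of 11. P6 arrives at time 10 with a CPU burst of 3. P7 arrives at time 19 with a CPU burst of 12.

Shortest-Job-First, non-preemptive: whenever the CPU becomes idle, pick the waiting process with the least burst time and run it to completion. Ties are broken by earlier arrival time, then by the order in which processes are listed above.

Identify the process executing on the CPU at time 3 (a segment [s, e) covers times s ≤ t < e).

P2

Timeline: | P2 0-6 | P3 6-9 | P4 9-15 | P6 15-18 | P0 18-24 | P5 24-35 | P1 35-47 | P7 47-59 |
Completion: P0=24  P1=47  P2=6  P3=9  P4=15  P5=35  P6=18  P7=59
Turnaround (C−A): P0=11  P1=41  P2=6  P3=6  P4=13  P5=20  P6=8  P7=40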